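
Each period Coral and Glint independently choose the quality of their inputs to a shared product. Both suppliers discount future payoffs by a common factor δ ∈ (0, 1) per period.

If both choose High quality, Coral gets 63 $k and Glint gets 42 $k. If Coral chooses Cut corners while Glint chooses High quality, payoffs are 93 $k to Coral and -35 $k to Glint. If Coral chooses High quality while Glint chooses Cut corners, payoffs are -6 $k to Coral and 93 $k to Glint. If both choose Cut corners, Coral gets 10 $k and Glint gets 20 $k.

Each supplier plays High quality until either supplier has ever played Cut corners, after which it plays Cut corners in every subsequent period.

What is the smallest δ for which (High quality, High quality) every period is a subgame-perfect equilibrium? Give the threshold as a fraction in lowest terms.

Coral: cooperation gives 63 each period; deviation gives 93 once then 10 forever.
  63/(1−δ) ≥ 93 + 10δ/(1−δ) ⇒ δ ≥ 30/83.
Glint: cooperation gives 42 each period; deviation gives 93 once then 20 forever.
  δ ≥ 51/73.
Both must hold, so the binding constraint is Glint's: δ ≥ 51/73.

51/73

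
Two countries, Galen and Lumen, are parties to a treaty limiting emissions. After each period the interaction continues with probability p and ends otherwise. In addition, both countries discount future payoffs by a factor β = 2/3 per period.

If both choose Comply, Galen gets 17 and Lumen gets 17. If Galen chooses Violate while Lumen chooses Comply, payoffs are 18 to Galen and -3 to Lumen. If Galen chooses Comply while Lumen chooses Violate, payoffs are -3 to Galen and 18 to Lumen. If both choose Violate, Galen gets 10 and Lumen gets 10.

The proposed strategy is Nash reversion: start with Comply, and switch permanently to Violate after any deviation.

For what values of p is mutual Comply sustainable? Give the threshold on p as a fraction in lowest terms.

Expected continuation weight on next period's payoff is β·p = 2/3·p, which plays the role of the discount factor.
Cooperation requires 2/3·p ≥ (18−17)/(18−10) = 1/8, hence p ≥ 3/16.

3/16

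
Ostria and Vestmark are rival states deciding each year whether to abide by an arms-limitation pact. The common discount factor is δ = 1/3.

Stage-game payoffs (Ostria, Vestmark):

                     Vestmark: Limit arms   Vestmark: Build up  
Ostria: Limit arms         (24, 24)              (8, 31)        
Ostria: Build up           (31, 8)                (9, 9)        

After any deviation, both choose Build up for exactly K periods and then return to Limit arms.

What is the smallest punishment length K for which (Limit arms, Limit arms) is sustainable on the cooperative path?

3

IC: δ(1−δ^K)/(1−δ) ≥ (31−24)/(24−9) = 7/15.
With δ = 1/3: need 1 − δ^K ≥ 7/15·(1−1/3)/(1/3), i.e. δ^K ≤ 0.0667.
Since (1/3)^2 = 0.1111 and (1/3)^3 = 0.0370, the smallest such K is 3.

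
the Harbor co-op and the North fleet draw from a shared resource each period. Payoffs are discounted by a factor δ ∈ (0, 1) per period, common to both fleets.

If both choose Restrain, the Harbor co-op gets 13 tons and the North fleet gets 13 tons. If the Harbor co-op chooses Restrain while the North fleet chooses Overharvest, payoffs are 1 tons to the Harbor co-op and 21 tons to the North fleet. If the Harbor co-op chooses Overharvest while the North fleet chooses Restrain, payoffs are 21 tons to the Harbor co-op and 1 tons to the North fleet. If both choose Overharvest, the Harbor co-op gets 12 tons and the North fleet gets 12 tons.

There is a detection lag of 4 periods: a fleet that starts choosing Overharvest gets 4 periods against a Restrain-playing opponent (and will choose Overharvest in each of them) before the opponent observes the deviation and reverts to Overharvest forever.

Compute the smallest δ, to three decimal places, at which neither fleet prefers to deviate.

0.971

The best deviation is to choose Overharvest for all 4 undetected periods, earning 21 each, then 12 forever once detected.
Deviation value: 21(1−δ^4)/(1−δ) + 12δ^4/(1−δ); cooperation value: 13/(1−δ).
IC: 13 ≥ 21(1−δ^4) + 12δ^4 = 21 − 9δ^4.
So δ^4 ≥ 8/9, giving δ ≥ (8/9)^(1/4) ≈ 0.971.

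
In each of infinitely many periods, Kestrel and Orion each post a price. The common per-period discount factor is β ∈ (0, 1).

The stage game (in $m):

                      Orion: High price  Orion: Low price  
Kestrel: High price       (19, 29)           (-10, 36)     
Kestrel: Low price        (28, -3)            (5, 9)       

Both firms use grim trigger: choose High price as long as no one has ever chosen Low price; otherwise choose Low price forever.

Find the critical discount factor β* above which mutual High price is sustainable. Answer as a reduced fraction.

9/23

Kestrel's threshold: (28−19)/(28−5) = 9/23.
Orion's threshold: (36−29)/(36−9) = 7/27.
9/23 > 7/27, so Kestrel binds and β* = 9/23.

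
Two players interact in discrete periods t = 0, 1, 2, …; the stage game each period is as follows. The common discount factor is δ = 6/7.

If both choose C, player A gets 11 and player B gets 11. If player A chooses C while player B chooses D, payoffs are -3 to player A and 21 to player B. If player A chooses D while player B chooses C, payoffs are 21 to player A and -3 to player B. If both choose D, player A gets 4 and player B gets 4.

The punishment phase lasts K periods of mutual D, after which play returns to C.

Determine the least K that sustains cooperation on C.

2

Need Σ_{k=1}^{K} δ^k ≥ (21−11)/(11−4) = 1.4286 at δ = 6/7.
At K = 1 the sum is 0.8571 < 1.4286; at K = 2 it is 1.5918 ≥ 1.4286.
So the minimum punishment length is K = 2.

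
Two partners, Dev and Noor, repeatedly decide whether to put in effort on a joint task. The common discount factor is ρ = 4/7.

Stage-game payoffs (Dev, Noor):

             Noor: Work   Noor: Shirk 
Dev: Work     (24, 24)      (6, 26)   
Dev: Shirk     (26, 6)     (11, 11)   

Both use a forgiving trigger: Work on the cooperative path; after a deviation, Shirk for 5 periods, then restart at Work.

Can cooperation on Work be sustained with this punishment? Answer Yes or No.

IC: ρ+…+ρ^5 ≥ (26−24)/(24−11) = 2/13.
At ρ = 4/7: partial sum = 1.2521 ≥ 0.1538. Cooperation sustainable.

Yes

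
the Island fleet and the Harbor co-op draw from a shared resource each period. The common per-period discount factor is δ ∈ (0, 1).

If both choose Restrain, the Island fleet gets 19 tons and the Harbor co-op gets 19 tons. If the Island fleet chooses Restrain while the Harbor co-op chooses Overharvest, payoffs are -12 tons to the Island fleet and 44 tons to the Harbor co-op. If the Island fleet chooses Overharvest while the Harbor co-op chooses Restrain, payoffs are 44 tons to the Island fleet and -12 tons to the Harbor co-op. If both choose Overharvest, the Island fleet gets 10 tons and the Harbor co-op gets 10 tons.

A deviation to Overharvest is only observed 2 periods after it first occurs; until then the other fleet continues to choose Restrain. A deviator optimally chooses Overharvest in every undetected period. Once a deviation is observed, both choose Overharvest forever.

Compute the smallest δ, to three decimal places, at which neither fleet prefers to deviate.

A deviator earns 44 for 2 periods, then 10 forever; cooperating earns 19 forever. Multiplying the IC by (1−δ):
19 ≥ 44(1−δ^2) + 10δ^2, so 34·δ^2 ≥ 25 and δ^2 ≥ 25/34.
δ ≥ (25/34)^(1/2) ≈ 0.857.

0.857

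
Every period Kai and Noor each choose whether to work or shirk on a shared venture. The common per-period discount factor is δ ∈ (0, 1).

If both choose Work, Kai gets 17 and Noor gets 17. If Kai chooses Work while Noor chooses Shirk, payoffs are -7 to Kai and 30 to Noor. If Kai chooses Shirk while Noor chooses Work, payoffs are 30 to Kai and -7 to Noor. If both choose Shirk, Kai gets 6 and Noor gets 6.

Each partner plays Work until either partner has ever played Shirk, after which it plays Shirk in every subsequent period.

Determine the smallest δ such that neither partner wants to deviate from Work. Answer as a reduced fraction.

17/(1−δ) ≥ 30 + 6δ/(1−δ)
17 ≥ 30 − 24δ
δ ≥ 13/24.

13/24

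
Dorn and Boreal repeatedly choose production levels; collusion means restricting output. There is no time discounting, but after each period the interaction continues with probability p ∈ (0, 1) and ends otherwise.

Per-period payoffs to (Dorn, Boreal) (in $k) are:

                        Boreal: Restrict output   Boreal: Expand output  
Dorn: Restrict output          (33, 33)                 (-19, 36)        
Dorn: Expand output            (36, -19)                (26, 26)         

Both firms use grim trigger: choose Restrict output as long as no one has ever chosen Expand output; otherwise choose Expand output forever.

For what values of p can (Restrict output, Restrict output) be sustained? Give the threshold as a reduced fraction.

3/10

With no time discounting, the continuation probability p plays the role of the discount factor.
Grim-trigger IC: 33/(1−p) ≥ 36 + 26p/(1−p) ⇒ p ≥ (36−33)/(36−26) = 3/10.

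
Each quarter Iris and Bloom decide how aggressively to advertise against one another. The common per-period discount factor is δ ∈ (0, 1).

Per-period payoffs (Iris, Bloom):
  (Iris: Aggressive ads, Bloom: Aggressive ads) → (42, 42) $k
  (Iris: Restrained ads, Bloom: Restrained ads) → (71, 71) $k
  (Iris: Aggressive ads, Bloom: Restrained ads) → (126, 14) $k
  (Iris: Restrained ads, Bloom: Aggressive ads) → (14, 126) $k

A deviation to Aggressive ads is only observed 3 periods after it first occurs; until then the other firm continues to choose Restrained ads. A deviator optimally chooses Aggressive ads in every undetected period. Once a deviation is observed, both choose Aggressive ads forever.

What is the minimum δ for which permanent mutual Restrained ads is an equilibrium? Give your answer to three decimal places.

A deviator earns 126 for 3 periods, then 42 forever; cooperating earns 71 forever. Multiplying the IC by (1−δ):
71 ≥ 126(1−δ^3) + 42δ^3, so 84·δ^3 ≥ 55 and δ^3 ≥ 55/84.
δ ≥ (55/84)^(1/3) ≈ 0.868.

0.868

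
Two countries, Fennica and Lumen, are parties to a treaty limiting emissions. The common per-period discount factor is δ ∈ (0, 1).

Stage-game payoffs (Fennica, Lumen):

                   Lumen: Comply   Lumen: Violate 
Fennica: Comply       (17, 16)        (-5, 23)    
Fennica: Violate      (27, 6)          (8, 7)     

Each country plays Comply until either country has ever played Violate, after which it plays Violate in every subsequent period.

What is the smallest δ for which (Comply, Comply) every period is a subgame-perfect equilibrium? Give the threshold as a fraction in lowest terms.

10/19

For Fennica: deviation gain 27−17 = 10, per-period punishment loss 17−8 = 9. IC gives δ ≥ 10/19.
For Lumen: gain 7, loss 9 per period, so δ ≥ 7/16.
The tighter constraint is Fennica's, so cooperation needs δ ≥ 10/19.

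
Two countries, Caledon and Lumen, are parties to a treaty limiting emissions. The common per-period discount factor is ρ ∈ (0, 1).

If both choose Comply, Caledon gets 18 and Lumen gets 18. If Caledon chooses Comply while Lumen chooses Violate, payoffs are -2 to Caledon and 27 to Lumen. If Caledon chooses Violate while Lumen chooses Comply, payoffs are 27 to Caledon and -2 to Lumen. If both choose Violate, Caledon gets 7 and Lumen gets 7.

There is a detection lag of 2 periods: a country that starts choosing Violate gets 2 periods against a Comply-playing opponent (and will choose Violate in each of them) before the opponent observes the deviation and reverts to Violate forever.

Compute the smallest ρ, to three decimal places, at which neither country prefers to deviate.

0.671

The best deviation is to choose Violate for all 2 undetected periods, earning 27 each, then 7 forever once detected.
Deviation value: 27(1−ρ^2)/(1−ρ) + 7ρ^2/(1−ρ); cooperation value: 18/(1−ρ).
IC: 18 ≥ 27(1−ρ^2) + 7ρ^2 = 27 − 20ρ^2.
So ρ^2 ≥ 9/20, giving ρ ≥ (9/20)^(1/2) ≈ 0.671.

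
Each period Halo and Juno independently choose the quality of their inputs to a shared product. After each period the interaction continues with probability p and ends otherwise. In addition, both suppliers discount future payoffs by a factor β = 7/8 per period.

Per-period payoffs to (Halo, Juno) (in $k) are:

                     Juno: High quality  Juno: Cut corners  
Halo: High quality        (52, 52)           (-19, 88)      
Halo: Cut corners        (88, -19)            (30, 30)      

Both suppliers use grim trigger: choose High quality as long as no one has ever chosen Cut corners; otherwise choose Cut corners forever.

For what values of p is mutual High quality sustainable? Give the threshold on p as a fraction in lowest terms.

Expected continuation weight on next period's payoff is β·p = 7/8·p, which plays the role of the discount factor.
Cooperation requires 7/8·p ≥ (88−52)/(88−30) = 18/29, hence p ≥ 144/203.

144/203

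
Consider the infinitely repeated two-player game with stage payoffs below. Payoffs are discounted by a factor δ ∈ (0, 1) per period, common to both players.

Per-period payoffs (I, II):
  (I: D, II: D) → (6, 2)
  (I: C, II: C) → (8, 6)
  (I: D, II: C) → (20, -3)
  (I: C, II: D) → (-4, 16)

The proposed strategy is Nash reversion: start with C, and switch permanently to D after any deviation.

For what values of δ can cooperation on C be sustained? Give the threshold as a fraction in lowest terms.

I: cooperation gives 8 each period; deviation gives 20 once then 6 forever.
  8/(1−δ) ≥ 20 + 6δ/(1−δ) ⇒ δ ≥ 12/14 = 6/7.
II: cooperation gives 6 each period; deviation gives 16 once then 2 forever.
  δ ≥ 10/14 = 5/7.
Both must hold, so the binding constraint is I's: δ ≥ 6/7.

6/7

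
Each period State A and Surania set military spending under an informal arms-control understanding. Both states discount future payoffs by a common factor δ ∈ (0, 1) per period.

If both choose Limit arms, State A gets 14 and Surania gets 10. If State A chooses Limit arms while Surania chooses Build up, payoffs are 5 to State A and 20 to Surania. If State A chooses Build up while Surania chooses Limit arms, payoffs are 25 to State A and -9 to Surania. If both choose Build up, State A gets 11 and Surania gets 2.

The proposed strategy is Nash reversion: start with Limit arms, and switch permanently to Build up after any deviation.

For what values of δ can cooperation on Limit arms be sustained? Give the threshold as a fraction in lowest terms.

11/14

State A: cooperation gives 14 each period; deviation gives 25 once then 11 forever.
  14/(1−δ) ≥ 25 + 11δ/(1−δ) ⇒ δ ≥ 11/14.
Surania: cooperation gives 10 each period; deviation gives 20 once then 2 forever.
  δ ≥ 10/18 = 5/9.
Both must hold, so the binding constraint is State A's: δ ≥ 11/14.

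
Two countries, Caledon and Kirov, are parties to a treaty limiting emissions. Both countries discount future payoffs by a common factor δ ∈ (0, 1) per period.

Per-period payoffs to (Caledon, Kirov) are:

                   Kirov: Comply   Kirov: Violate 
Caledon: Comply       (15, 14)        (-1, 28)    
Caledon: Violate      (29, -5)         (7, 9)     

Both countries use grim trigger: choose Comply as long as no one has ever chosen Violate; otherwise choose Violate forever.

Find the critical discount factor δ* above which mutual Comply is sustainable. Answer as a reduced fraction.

14/19

For Caledon: deviation gain 29−15 = 14, per-period punishment loss 15−7 = 8. IC gives δ ≥ 14/22 = 7/11.
For Kirov: gain 14, loss 5 per period, so δ ≥ 14/19.
The tighter constraint is Kirov's, so cooperation needs δ ≥ 14/19.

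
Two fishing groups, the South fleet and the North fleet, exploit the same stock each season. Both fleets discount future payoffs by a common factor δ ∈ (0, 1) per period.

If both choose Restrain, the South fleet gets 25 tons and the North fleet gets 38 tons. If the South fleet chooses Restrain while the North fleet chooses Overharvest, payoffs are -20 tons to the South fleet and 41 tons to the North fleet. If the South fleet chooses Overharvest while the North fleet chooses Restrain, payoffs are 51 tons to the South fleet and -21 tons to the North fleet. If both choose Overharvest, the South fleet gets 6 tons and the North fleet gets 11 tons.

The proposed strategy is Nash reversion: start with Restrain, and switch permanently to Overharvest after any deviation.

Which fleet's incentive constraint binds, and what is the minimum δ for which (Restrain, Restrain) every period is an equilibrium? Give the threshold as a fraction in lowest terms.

the South fleet; δ ≥ 26/45

the South fleet: cooperation gives 25 each period; deviation gives 51 once then 6 forever.
  25/(1−δ) ≥ 51 + 6δ/(1−δ) ⇒ δ ≥ 26/45.
the North fleet: cooperation gives 38 each period; deviation gives 41 once then 11 forever.
  δ ≥ 3/30 = 1/10.
Both must hold, so the binding constraint is the South fleet's: δ ≥ 26/45.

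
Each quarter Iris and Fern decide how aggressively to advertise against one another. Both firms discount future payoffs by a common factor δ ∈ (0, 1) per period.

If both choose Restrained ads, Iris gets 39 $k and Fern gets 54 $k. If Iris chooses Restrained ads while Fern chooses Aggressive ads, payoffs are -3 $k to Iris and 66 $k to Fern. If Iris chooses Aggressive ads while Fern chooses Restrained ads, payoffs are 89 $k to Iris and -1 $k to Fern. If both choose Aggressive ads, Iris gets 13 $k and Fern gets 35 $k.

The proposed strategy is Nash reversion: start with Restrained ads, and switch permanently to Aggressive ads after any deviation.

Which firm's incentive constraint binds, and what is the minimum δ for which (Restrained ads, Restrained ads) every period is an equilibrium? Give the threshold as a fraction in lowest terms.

Iris; δ ≥ 25/38

Iris's threshold: (89−39)/(89−13) = 25/38.
Fern's threshold: (66−54)/(66−35) = 12/31.
25/38 > 12/31, so Iris binds and δ* = 25/38.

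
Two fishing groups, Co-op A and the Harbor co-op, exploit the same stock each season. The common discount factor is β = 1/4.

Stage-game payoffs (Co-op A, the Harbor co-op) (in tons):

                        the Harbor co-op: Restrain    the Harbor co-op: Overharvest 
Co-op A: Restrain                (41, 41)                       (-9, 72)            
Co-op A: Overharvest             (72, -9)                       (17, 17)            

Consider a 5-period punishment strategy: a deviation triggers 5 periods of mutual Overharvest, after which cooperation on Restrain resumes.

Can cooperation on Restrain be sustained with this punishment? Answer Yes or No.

Comparing payoff streams over the 6 periods until play realigns: cooperate → 41(1+β+…+β^5); deviate → 72 + 17(β+…+β^5).
Cooperation is sustained iff (41−17)(β+…+β^5) ≥ 72−41.
β+…+β^5 = 1/4·(1−(1/4)^5)/(1−1/4) = 0.3330, and (72−41)/(41−17) = 1.2917.
0.3330 < 1.2917, so cooperation is not sustainable.

No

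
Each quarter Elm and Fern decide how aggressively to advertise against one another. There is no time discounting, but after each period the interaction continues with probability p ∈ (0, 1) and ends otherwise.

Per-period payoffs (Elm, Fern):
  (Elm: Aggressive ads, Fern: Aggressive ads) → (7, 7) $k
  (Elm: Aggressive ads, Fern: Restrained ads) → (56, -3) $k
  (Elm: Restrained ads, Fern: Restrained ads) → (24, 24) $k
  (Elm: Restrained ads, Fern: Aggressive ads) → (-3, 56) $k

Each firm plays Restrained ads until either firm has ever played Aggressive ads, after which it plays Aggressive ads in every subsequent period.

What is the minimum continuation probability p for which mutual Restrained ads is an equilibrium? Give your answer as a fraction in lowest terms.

32/49

Expected cooperation value is 24 + p·24 + p²·24 + … = 24/(1−p); deviation gives 56 + p·7/(1−p).
24 ≥ 56(1−p) + 7p ⇒ 49p ≥ 32 ⇒ p ≥ 32/49.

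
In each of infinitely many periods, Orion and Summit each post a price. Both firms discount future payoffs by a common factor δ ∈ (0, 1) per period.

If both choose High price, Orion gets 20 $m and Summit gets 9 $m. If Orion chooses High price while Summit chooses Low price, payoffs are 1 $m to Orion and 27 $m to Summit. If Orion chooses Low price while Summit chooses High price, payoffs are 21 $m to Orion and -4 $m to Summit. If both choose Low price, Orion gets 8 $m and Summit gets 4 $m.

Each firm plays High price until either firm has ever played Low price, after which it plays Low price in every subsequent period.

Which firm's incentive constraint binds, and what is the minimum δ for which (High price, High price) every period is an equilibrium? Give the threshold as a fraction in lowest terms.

Summit; δ ≥ 18/23

Orion: cooperation gives 20 each period; deviation gives 21 once then 8 forever.
  20/(1−δ) ≥ 21 + 8δ/(1−δ) ⇒ δ ≥ 1/13.
Summit: cooperation gives 9 each period; deviation gives 27 once then 4 forever.
  δ ≥ 18/23.
Both must hold, so the binding constraint is Summit's: δ ≥ 18/23.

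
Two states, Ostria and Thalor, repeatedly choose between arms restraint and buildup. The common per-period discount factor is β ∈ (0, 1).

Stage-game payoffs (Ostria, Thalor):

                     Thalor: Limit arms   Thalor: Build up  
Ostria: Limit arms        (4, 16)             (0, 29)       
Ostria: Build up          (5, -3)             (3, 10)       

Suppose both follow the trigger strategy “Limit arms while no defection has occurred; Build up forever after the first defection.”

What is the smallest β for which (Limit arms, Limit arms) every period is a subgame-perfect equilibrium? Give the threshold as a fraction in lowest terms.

13/19

Ostria: cooperation gives 4 each period; deviation gives 5 once then 3 forever.
  4/(1−β) ≥ 5 + 3β/(1−β) ⇒ β ≥ 1/2.
Thalor: cooperation gives 16 each period; deviation gives 29 once then 10 forever.
  β ≥ 13/19.
Both must hold, so the binding constraint is Thalor's: β ≥ 13/19.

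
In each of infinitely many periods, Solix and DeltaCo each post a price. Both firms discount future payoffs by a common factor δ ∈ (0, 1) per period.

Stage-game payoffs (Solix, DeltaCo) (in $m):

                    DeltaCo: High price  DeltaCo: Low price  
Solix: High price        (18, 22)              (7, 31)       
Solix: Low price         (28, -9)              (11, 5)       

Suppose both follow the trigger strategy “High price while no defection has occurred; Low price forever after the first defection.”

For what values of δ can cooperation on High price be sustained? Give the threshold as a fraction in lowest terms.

Solix's threshold: (28−18)/(28−11) = 10/17.
DeltaCo's threshold: (31−22)/(31−5) = 9/26.
10/17 > 9/26, so Solix binds and δ* = 10/17.

10/17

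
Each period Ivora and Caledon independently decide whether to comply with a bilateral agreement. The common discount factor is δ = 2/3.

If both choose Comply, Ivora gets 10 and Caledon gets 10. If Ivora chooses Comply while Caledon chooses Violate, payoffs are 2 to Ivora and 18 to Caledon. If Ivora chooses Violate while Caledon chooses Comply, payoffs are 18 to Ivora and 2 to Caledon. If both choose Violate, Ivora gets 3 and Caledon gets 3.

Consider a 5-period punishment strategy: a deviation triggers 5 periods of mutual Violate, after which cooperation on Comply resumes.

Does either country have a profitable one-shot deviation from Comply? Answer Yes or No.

IC: δ+…+δ^5 ≥ (18−10)/(10−3) = 8/7.
At δ = 2/3: partial sum = 1.7366 ≥ 1.1429. Cooperation sustainable.

No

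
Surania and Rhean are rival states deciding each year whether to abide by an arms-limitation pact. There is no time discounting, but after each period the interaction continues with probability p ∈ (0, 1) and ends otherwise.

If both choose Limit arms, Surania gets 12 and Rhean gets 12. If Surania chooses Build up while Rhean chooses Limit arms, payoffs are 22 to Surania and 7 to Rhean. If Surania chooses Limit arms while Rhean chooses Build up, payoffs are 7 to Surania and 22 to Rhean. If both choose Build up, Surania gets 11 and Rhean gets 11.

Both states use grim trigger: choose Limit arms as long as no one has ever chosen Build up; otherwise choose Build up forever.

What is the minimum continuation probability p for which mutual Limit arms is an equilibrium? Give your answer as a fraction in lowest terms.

10/11

With no time discounting, the continuation probability p plays the role of the discount factor.
Grim-trigger IC: 12/(1−p) ≥ 22 + 11p/(1−p) ⇒ p ≥ (22−12)/(22−11) = 10/11.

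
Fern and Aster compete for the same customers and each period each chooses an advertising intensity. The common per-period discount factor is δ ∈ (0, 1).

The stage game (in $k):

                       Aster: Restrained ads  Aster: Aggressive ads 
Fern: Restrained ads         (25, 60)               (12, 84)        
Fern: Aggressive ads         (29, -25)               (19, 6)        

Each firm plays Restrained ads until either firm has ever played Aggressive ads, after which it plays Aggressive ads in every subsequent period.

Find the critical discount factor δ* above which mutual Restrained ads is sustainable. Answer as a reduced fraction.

2/5

Fern: cooperation gives 25 each period; deviation gives 29 once then 19 forever.
  25/(1−δ) ≥ 29 + 19δ/(1−δ) ⇒ δ ≥ 4/10 = 2/5.
Aster: cooperation gives 60 each period; deviation gives 84 once then 6 forever.
  δ ≥ 24/78 = 4/13.
Both must hold, so the binding constraint is Fern's: δ ≥ 2/5.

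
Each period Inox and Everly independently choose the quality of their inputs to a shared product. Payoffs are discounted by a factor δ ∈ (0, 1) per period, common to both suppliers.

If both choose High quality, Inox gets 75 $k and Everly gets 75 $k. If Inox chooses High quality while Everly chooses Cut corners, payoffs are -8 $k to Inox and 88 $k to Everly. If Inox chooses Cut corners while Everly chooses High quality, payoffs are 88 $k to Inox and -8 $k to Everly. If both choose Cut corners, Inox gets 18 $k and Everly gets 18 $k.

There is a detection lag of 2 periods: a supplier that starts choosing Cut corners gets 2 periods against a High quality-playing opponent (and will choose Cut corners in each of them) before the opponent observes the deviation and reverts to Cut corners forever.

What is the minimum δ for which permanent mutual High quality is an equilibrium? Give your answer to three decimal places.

Deviating for the 2 undetected periods gains 88−75 = 13 per period over cooperation, then loses 75−18 = 57 per period forever once punishment starts.
Gain: 13(1 + δ + … + δ^1); loss: 57·δ^2/(1−δ).
No profitable deviation ⇔ 13(1−δ^2) ≤ 57·δ^2, i.e. δ^2 ≥ 13/(13+57) = 13/70.
Hence δ ≥ (13/70)^(1/2) ≈ 0.431.

0.431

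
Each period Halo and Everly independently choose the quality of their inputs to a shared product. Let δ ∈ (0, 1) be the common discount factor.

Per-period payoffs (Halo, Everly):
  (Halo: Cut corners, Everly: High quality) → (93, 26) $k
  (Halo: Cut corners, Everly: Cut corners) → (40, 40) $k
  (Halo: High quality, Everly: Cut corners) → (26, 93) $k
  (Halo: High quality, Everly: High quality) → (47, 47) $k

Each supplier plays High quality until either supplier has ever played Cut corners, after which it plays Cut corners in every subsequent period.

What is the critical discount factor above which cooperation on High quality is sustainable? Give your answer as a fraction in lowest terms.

46/53

47/(1−δ) ≥ 93 + 40δ/(1−δ)
47 ≥ 93 − 53δ
δ ≥ 46/53.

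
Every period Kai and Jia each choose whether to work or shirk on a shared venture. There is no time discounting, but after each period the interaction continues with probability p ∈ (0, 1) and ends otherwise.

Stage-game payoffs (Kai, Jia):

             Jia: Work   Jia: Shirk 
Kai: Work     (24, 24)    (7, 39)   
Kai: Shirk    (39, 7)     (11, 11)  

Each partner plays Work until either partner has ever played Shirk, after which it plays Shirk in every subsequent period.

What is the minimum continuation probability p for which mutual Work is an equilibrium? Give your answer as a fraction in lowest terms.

With no time discounting, the continuation probability p plays the role of the discount factor.
Grim-trigger IC: 24/(1−p) ≥ 39 + 11p/(1−p) ⇒ p ≥ (39−24)/(39−11) = 15/28.

15/28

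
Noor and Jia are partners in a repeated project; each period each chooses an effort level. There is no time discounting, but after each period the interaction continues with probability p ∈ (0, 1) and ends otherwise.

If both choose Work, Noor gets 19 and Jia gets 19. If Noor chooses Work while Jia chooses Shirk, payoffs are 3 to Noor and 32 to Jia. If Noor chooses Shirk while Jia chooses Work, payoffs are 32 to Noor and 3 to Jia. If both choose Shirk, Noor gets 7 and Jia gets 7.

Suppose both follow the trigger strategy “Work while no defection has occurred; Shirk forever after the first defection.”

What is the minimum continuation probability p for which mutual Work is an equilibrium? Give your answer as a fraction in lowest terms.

13/25

Expected cooperation value is 19 + p·19 + p²·19 + … = 19/(1−p); deviation gives 32 + p·7/(1−p).
19 ≥ 32(1−p) + 7p ⇒ 25p ≥ 13 ⇒ p ≥ 13/25.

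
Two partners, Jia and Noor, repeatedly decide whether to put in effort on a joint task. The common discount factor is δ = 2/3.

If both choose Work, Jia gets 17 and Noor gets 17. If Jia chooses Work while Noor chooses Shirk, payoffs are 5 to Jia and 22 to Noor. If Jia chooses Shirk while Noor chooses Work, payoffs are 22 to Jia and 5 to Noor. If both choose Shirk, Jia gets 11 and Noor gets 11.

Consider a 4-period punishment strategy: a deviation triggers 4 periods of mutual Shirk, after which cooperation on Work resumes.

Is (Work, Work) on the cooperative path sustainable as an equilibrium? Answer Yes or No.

Comparing payoff streams over the 5 periods until play realigns: cooperate → 17(1+δ+…+δ^4); deviate → 22 + 11(δ+…+δ^4).
Cooperation is sustained iff (17−11)(δ+…+δ^4) ≥ 22−17.
δ+…+δ^4 = 2/3·(1−(2/3)^4)/(1−2/3) = 1.6049, and (22−17)/(17−11) = 0.8333.
1.6049 ≥ 0.8333, so cooperation is sustainable.

Yes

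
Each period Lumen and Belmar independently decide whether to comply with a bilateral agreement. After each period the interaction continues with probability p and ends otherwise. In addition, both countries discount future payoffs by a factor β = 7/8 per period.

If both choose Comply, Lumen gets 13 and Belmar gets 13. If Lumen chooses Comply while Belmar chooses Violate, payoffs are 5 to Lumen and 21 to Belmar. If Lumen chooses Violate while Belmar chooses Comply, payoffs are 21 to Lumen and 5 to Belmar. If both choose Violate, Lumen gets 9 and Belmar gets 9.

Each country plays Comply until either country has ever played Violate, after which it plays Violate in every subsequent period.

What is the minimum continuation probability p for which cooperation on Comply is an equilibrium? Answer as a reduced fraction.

16/21

Expected continuation weight on next period's payoff is β·p = 7/8·p, which plays the role of the discount factor.
Cooperation requires 7/8·p ≥ (21−13)/(21−9) = 2/3, hence p ≥ 16/21.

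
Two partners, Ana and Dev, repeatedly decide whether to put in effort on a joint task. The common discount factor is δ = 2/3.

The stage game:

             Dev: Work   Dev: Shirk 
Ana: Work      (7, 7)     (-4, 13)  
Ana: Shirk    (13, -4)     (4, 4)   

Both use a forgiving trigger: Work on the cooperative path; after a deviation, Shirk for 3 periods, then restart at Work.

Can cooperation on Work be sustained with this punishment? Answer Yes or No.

IC: δ+…+δ^3 ≥ (13−7)/(7−4) = 2.
At δ = 2/3: partial sum = 1.4074 < 2.0000. Cooperation not sustainable.

No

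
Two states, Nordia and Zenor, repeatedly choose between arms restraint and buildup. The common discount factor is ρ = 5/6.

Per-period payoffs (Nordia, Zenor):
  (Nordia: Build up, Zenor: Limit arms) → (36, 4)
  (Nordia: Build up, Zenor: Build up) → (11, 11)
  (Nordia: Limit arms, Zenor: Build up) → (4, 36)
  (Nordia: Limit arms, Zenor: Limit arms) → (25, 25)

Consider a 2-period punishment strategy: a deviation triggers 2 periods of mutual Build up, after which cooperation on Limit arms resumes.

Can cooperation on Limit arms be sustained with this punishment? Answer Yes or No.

Yes

IC: ρ+…+ρ^2 ≥ (36−25)/(25−11) = 11/14.
At ρ = 5/6: partial sum = 1.5278 ≥ 0.7857. Cooperation sustainable.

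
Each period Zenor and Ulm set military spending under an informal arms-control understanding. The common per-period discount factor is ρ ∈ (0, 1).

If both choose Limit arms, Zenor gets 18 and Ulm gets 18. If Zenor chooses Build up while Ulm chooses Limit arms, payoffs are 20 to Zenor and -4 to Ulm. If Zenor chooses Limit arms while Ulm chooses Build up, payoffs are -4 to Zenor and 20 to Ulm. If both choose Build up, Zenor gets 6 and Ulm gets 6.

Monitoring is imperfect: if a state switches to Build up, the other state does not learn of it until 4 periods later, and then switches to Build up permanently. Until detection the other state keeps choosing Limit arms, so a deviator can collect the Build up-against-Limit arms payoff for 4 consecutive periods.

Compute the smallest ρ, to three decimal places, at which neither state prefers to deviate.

The best deviation is to choose Build up for all 4 undetected periods, earning 20 each, then 6 forever once detected.
Deviation value: 20(1−ρ^4)/(1−ρ) + 6ρ^4/(1−ρ); cooperation value: 18/(1−ρ).
IC: 18 ≥ 20(1−ρ^4) + 6ρ^4 = 20 − 14ρ^4.
So ρ^4 ≥ 2/14 = 1/7, giving ρ ≥ (1/7)^(1/4) ≈ 0.615.

0.615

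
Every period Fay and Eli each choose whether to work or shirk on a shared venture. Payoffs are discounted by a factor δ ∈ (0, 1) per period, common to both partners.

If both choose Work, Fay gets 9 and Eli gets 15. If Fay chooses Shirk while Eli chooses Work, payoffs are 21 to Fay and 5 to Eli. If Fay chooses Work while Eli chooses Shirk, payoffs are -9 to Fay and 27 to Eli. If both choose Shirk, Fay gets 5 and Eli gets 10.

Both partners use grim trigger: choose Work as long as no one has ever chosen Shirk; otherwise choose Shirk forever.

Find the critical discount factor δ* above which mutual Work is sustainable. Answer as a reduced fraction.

3/4

Fay's threshold: (21−9)/(21−5) = 3/4.
Eli's threshold: (27−15)/(27−10) = 12/17.
3/4 > 12/17, so Fay binds and δ* = 3/4.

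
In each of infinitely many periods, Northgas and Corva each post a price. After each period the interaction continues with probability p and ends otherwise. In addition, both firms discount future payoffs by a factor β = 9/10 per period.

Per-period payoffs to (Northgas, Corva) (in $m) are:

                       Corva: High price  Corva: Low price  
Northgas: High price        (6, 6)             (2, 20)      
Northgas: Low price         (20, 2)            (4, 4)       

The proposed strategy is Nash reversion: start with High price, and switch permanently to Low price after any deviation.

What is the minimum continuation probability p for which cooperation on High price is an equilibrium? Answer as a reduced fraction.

35/36

With continuation probability p and discount β, the effective per-period discount factor is βp.
Grim-trigger IC: βp ≥ (20−6)/(20−4) = 7/8.
So p ≥ (7/8)/(9/10) = 35/36.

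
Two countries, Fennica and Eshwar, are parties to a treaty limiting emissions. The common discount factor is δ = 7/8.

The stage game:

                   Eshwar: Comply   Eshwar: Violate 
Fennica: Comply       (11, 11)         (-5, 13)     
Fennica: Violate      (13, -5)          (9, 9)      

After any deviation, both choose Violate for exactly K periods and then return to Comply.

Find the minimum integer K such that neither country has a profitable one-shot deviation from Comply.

2

No profitable deviation requires (11−9)(δ+…+δ^K) ≥ 13−11, i.e. δ+…+δ^K ≥ 1 ≈ 1.0000.
With δ = 7/8, the partial sums are K=1: 0.8750, K=2: 1.6406.
K = 2 is the first length at which the sum reaches 1.0000.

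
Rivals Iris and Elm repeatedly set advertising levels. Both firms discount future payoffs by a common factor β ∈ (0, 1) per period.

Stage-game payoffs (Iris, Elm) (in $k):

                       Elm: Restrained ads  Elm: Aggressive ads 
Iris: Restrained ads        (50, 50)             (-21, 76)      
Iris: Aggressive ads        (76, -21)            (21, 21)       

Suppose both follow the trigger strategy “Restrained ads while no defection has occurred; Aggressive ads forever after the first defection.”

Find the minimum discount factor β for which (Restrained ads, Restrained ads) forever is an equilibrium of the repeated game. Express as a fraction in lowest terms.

26/55

One-period gain from deviating is 76 − 50 = 26. The loss is 50 − 21 = 29 in every subsequent period, with present value 29·β/(1−β).
Deviation is unprofitable when 29·β/(1−β) ≥ 26, i.e. β/(1−β) ≥ 26/29.
Equivalently β ≥ 26/(26+29) = 26/55.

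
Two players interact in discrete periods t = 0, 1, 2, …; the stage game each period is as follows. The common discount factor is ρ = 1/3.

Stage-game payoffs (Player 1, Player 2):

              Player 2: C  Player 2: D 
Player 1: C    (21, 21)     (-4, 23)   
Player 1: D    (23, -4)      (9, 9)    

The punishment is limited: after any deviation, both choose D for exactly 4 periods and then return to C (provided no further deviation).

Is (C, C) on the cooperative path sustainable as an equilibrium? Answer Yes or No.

IC: ρ+…+ρ^4 ≥ (23−21)/(21−9) = 1/6.
At ρ = 1/3: partial sum = 0.4938 ≥ 0.1667. Cooperation sustainable.

Yes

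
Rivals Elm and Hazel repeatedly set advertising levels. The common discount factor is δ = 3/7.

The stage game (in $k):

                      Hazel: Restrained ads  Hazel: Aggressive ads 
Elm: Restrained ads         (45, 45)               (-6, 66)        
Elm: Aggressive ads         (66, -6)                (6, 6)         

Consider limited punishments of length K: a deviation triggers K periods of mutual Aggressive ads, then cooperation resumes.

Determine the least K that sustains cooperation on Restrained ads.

2

Need Σ_{k=1}^{K} δ^k ≥ (66−45)/(45−6) = 0.5385 at δ = 3/7.
At K = 1 the sum is 0.4286 < 0.5385; at K = 2 it is 0.6122 ≥ 0.5385.
So the minimum punishment length is K = 2.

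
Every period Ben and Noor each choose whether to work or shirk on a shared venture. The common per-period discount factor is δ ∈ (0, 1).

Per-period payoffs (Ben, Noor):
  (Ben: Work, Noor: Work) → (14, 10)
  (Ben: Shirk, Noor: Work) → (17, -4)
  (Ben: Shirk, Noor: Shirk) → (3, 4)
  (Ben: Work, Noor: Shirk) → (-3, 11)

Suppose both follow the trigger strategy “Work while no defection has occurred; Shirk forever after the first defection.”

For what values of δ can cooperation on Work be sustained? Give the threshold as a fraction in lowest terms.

3/14

Ben's threshold: (17−14)/(17−3) = 3/14.
Noor's threshold: (11−10)/(11−4) = 1/7.
3/14 > 1/7, so Ben binds and δ* = 3/14.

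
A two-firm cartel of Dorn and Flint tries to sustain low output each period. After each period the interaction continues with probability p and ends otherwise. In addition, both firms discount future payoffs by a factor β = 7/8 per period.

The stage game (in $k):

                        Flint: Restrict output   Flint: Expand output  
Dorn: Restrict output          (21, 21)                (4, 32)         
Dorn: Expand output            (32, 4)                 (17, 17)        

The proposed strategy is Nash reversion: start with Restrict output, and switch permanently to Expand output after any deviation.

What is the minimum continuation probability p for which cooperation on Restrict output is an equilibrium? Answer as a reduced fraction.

Expected continuation weight on next period's payoff is β·p = 7/8·p, which plays the role of the discount factor.
Cooperation requires 7/8·p ≥ (32−21)/(32−17) = 11/15, hence p ≥ 88/105.

88/105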